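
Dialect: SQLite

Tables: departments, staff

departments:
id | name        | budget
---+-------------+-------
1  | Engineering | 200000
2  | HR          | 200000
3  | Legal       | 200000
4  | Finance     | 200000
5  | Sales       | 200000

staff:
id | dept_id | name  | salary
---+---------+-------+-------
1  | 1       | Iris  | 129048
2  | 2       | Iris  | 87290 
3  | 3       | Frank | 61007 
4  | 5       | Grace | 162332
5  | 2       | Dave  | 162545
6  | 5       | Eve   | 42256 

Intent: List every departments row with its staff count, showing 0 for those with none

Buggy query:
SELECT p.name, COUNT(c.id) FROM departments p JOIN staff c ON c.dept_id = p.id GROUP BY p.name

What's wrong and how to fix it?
Bug: An inner join excludes parents with zero children

Fix: Switch to LEFT JOIN to retain unmatched parent rows

Corrected query:
SELECT p.name, COUNT(c.id) FROM departments p LEFT JOIN staff c ON c.dept_id = p.id GROUP BY p.name

Result:
name        | COUNT(c.id)
------------+------------
Engineering | 1          
Finance     | 0          
HR          | 2          
Legal       | 1          
Sales       | 2          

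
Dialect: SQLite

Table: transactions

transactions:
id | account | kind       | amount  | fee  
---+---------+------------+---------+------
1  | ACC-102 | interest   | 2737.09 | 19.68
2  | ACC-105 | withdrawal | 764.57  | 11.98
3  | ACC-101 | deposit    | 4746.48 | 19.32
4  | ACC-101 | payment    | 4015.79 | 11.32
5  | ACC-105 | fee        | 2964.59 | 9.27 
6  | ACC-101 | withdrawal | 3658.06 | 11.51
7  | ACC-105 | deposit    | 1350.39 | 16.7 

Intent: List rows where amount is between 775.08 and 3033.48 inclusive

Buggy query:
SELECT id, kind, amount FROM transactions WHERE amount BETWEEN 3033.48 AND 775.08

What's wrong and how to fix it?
Bug: BETWEEN expects the lower bound first; with 3033.48 AND 775.08 the range is empty

Fix: Swap the bounds so the smaller value comes first

Corrected query:
SELECT id, kind, amount FROM transactions WHERE amount BETWEEN 775.08 AND 3033.48

Result:
id | kind     | amount 
---+----------+--------
1  | interest | 2737.09
5  | fee      | 2964.59
7  | deposit  | 1350.39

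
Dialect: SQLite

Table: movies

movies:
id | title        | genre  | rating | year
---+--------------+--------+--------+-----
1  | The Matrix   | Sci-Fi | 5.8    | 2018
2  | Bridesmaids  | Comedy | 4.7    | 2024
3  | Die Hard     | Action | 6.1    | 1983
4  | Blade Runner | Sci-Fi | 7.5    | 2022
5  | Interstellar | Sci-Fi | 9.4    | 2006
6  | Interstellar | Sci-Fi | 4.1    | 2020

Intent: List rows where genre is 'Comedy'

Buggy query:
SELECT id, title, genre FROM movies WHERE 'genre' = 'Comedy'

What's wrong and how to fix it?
Bug: Single quotes denote string literals in SQL; the column name is being compared as a constant string

Fix: Reference the column as genre without single quotes

Corrected query:
SELECT id, title, genre FROM movies WHERE genre = 'Comedy'

Result:
id | title       | genre 
---+-------------+-------
2  | Bridesmaids | Comedy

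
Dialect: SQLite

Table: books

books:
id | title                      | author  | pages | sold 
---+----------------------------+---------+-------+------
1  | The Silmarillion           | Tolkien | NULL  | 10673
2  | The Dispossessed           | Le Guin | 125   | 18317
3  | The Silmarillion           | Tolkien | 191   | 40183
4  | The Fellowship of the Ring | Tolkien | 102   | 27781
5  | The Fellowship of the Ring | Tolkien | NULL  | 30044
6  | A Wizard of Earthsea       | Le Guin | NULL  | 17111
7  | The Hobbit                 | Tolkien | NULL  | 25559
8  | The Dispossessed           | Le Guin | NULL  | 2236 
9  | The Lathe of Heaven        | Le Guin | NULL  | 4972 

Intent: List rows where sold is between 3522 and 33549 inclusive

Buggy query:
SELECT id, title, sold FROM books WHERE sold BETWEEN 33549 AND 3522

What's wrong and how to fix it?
Bug: BETWEEN expects the lower bound first; with 33549 AND 3522 the range is empty

Fix: Swap the bounds so the smaller value comes first

Corrected query:
SELECT id, title, sold FROM books WHERE sold BETWEEN 3522 AND 33549

Result:
id | title                      | sold 
---+----------------------------+------
1  | The Silmarillion           | 10673
2  | The Dispossessed           | 18317
4  | The Fellowship of the Ring | 27781
5  | The Fellowship of the Ring | 30044
6  | A Wizard of Earthsea       | 17111
7  | The Hobbit                 | 25559
9  | The Lathe of Heaven        | 4972 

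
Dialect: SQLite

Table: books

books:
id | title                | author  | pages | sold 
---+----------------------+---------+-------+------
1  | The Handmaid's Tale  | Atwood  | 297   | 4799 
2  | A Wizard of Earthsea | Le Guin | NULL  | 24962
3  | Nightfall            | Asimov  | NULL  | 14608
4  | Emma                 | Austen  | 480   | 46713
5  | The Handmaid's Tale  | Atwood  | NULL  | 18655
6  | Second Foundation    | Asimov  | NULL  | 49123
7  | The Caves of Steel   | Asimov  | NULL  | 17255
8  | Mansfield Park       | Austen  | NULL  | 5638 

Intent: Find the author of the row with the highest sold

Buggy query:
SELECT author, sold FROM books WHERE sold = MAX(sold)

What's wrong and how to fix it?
Bug: MAX(sold) is an aggregate and cannot be used directly in WHERE

Fix: Use a subquery: WHERE sold = (SELECT MAX(sold) FROM books)

Corrected query:
SELECT author, sold FROM books WHERE sold = (SELECT MAX(sold) FROM books)

Result:
author | sold 
-------+------
Asimov | 49123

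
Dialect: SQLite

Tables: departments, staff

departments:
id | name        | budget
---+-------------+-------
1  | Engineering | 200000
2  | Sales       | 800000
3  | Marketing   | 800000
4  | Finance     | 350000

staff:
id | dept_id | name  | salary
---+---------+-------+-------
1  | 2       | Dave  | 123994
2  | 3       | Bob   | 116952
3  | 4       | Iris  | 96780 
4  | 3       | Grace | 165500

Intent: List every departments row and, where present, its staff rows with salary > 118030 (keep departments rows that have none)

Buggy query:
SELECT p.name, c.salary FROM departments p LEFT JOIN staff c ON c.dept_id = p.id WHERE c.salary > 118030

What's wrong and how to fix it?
Bug: A WHERE condition on the right-hand table after LEFT JOIN drops unmatched parents

Fix: Put 'c.salary > 118030' in the JOIN's ON clause instead of WHERE

Corrected query:
SELECT p.name, c.salary FROM departments p LEFT JOIN staff c ON c.dept_id = p.id AND c.salary > 118030

Result:
name        | salary
------------+-------
Engineering | NULL  
Sales       | 123994
Marketing   | 165500
Finance     | NULL  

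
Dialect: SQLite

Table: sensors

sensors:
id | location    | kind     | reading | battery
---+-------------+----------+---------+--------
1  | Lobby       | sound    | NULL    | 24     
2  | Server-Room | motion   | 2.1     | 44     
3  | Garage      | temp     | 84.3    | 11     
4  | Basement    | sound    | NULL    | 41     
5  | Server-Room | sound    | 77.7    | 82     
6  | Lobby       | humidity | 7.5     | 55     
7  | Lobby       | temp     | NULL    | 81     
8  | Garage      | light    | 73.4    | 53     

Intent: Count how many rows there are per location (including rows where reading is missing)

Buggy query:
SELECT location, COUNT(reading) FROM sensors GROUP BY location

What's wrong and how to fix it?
Bug: COUNT(reading) skips NULLs, so groups with missing reading are undercounted

Fix: Use COUNT(*) to count all rows regardless of NULL

Corrected query:
SELECT location, COUNT(*) FROM sensors GROUP BY location

Result:
location    | COUNT(*)
------------+---------
Basement    | 1       
Garage      | 2       
Lobby       | 3       
Server-Room | 2       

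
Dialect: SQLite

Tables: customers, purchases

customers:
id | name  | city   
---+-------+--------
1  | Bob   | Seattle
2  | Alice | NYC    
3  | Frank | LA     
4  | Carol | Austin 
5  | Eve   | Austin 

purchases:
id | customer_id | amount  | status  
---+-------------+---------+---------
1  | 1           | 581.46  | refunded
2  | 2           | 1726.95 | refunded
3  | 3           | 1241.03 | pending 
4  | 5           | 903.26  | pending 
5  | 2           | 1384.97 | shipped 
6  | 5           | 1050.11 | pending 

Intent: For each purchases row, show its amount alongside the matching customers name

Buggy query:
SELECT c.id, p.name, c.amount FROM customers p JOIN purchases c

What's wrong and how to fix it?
Bug: JOIN with no ON clause produces a cartesian product; every purchases row pairs with every customers row

Fix: Add ON c.customer_id = p.id to the JOIN

Corrected query:
SELECT c.id, p.name, c.amount FROM customers p JOIN purchases c ON c.customer_id = p.id

Result:
id | name  | amount 
---+-------+--------
1  | Bob   | 581.46 
2  | Alice | 1726.95
3  | Frank | 1241.03
4  | Eve   | 903.26 
5  | Alice | 1384.97
6  | Eve   | 1050.11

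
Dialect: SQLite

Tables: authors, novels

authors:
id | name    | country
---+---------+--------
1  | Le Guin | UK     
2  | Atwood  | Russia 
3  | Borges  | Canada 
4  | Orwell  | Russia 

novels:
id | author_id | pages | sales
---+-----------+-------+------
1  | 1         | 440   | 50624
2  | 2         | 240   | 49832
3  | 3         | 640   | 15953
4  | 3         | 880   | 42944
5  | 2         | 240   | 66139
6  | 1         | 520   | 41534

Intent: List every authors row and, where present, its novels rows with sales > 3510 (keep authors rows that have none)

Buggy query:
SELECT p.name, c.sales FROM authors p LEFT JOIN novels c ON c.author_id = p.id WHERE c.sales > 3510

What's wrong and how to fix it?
Bug: Filtering c.sales in WHERE discards the NULL rows produced by LEFT JOIN, turning it into an inner join

Fix: Put 'c.sales > 3510' in the JOIN's ON clause instead of WHERE

Corrected query:
SELECT p.name, c.sales FROM authors p LEFT JOIN novels c ON c.author_id = p.id AND c.sales > 3510

Result:
name    | sales
--------+------
Le Guin | 41534
Le Guin | 50624
Atwood  | 49832
Atwood  | 66139
Borges  | 15953
Borges  | 42944
Orwell  | NULL 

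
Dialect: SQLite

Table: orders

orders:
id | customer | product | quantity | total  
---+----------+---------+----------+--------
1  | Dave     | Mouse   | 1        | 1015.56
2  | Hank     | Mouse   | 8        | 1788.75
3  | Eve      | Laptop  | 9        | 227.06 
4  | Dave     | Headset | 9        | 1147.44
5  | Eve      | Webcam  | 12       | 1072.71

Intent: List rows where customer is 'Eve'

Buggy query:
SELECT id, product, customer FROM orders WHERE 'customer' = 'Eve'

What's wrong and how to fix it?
Bug: 'customer' in single quotes is a string literal, not the column; the comparison is literal-vs-literal and never true

Fix: Reference the column as customer without single quotes

Corrected query:
SELECT id, product, customer FROM orders WHERE customer = 'Eve'

Result:
id | product | customer
---+---------+---------
3  | Laptop  | Eve     
5  | Webcam  | Eve     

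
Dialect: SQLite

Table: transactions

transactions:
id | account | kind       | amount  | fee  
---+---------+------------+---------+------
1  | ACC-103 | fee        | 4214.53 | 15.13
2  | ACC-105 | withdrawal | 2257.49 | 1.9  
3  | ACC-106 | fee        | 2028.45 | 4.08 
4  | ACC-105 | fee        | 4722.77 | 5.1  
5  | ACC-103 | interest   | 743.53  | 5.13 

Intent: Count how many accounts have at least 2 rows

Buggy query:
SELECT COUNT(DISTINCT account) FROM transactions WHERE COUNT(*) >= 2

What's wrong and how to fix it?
Bug: WHERE filters individual rows, not groups, so a group-level COUNT is invalid there

Fix: Use a subquery that GROUPs and filters with HAVING, then count its rows

Corrected query:
SELECT COUNT(*) FROM (SELECT account FROM transactions GROUP BY account HAVING COUNT(*) >= 2)

Result:
COUNT(*)
--------
2       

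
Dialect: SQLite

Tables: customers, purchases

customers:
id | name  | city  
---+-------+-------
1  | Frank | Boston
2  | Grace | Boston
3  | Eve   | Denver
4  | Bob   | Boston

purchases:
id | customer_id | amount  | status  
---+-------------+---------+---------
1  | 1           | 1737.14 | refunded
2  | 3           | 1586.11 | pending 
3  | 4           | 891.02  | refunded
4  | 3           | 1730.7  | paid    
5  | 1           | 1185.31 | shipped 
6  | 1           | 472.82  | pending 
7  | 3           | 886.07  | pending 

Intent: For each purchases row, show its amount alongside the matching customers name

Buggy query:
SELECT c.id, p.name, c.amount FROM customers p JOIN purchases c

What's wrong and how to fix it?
Bug: JOIN with no ON clause produces a cartesian product; every purchases row pairs with every customers row

Fix: Specify the join condition linking the foreign key to the parent id

Corrected query:
SELECT c.id, p.name, c.amount FROM customers p JOIN purchases c ON c.customer_id = p.id

Result:
id | name  | amount 
---+-------+--------
1  | Frank | 1737.14
2  | Eve   | 1586.11
3  | Bob   | 891.02 
4  | Eve   | 1730.7 
5  | Frank | 1185.31
6  | Frank | 472.82 
7  | Eve   | 886.07 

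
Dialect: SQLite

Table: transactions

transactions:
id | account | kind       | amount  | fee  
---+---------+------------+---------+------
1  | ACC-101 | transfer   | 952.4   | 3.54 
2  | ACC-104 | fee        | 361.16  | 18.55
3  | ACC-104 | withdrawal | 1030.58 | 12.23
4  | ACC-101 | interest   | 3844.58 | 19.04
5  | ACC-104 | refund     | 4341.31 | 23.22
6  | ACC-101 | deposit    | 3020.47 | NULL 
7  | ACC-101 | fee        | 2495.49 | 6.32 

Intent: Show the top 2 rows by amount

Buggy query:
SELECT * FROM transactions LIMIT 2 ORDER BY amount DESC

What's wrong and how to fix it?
Bug: LIMIT must come after ORDER BY

Fix: Sort with ORDER BY, then apply LIMIT

Corrected query:
SELECT * FROM transactions ORDER BY amount DESC LIMIT 2

Result:
id | account | kind     | amount  | fee  
---+---------+----------+---------+------
5  | ACC-104 | refund   | 4341.31 | 23.22
4  | ACC-101 | interest | 3844.58 | 19.04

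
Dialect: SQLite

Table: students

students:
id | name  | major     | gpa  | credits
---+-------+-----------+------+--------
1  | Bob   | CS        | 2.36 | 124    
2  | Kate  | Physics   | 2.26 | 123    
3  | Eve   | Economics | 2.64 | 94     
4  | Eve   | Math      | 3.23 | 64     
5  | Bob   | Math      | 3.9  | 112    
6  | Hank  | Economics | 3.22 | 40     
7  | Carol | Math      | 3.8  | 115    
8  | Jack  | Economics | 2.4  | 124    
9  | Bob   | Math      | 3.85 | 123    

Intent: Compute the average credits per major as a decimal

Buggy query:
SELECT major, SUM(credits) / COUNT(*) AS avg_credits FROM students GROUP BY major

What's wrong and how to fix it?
Bug: Both operands are integers, so '/' performs integer division and truncates

Fix: Multiply by 1.0 (or CAST to REAL) to force floating-point division

Corrected query:
SELECT major, SUM(credits) * 1.0 / COUNT(*) AS avg_credits FROM students GROUP BY major

Result:
major     | avg_credits
----------+------------
CS        | 124        
Economics | 86         
Math      | 103.5      
Physics   | 123        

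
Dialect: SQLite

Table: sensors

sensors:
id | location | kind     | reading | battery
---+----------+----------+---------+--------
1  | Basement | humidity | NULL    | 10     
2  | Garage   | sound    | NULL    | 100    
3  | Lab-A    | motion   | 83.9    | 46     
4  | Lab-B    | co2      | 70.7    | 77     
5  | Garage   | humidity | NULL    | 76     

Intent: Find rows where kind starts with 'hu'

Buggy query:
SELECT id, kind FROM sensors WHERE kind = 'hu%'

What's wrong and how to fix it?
Bug: '=' compares the literal string including the % character; pattern matching needs LIKE

Fix: Replace '=' with LIKE so 'hu%' is treated as a pattern

Corrected query:
SELECT id, kind FROM sensors WHERE kind LIKE 'hu%'

Result:
id | kind    
---+---------
1  | humidity
5  | humidity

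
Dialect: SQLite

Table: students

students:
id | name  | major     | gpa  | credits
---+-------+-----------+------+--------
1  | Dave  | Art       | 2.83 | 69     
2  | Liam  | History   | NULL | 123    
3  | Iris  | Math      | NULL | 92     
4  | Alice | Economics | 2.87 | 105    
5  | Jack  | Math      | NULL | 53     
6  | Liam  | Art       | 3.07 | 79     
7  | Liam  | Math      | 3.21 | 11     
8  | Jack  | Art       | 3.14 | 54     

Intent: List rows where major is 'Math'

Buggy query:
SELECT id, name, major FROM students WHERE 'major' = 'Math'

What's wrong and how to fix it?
Bug: 'major' in single quotes is a string literal, not the column; the comparison is literal-vs-literal and never true

Fix: Remove the quotes around the column name (or use double quotes for an identifier)

Corrected query:
SELECT id, name, major FROM students WHERE major = 'Math'

Result:
id | name | major
---+------+------
3  | Iris | Math 
5  | Jack | Math 
7  | Liam | Math 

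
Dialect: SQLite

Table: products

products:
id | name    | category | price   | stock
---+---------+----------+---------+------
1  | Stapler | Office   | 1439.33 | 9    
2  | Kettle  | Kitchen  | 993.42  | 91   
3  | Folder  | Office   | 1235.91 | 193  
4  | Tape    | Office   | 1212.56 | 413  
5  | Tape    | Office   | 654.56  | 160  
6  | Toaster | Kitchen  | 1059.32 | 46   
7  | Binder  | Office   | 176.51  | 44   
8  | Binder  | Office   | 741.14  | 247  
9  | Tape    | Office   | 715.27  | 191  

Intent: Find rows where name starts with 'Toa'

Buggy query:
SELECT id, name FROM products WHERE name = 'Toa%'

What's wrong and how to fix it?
Bug: Wildcards only work with LIKE; '=' treats '%' as a literal character

Fix: Use LIKE for wildcard pattern matching

Corrected query:
SELECT id, name FROM products WHERE name LIKE 'Toa%'

Result:
id | name   
---+--------
6  | Toaster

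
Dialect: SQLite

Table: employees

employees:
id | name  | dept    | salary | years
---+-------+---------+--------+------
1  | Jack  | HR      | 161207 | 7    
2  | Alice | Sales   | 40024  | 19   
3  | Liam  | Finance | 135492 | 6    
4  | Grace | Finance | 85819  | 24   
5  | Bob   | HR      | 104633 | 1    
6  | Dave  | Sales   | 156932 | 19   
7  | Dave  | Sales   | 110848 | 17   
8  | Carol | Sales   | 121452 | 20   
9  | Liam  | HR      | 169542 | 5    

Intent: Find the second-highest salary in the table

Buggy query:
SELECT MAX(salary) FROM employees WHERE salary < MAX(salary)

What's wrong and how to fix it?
Bug: MAX(salary) on the right of the comparison is an aggregate-in-WHERE error

Fix: Put the inner MAX in a scalar subquery

Corrected query:
SELECT MAX(salary) FROM employees WHERE salary < (SELECT MAX(salary) FROM employees)

Result:
MAX(salary)
-----------
161207     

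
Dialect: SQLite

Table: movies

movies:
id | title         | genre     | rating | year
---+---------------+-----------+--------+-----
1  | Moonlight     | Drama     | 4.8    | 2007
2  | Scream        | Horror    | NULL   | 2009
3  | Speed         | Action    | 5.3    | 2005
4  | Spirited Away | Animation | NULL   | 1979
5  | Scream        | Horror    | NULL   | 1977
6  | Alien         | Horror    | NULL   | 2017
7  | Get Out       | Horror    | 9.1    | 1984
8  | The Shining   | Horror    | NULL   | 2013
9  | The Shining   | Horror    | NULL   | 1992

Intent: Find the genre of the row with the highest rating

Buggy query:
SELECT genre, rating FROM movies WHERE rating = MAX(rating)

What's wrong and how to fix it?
Bug: WHERE is evaluated per row; an aggregate over the whole table isn't defined there

Fix: Use a subquery: WHERE rating = (SELECT MAX(rating) FROM movies)

Corrected query:
SELECT genre, rating FROM movies WHERE rating = (SELECT MAX(rating) FROM movies)

Result:
genre  | rating
-------+-------
Horror | 9.1   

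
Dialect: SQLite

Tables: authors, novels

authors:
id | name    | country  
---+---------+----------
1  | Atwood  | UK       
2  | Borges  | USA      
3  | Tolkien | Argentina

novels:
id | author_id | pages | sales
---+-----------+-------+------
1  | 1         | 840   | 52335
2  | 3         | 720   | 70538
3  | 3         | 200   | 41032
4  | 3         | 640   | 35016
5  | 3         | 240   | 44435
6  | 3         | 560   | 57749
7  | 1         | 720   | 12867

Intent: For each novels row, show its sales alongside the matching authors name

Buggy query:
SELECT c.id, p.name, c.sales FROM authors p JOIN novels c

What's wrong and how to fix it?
Bug: Missing join condition: each novels row is matched to all authors rows instead of just its own

Fix: Specify the join condition linking the foreign key to the parent id

Corrected query:
SELECT c.id, p.name, c.sales FROM authors p JOIN novels c ON c.author_id = p.id

Result:
id | name    | sales
---+---------+------
1  | Atwood  | 52335
2  | Tolkien | 70538
3  | Tolkien | 41032
4  | Tolkien | 35016
5  | Tolkien | 44435
6  | Tolkien | 57749
7  | Atwood  | 12867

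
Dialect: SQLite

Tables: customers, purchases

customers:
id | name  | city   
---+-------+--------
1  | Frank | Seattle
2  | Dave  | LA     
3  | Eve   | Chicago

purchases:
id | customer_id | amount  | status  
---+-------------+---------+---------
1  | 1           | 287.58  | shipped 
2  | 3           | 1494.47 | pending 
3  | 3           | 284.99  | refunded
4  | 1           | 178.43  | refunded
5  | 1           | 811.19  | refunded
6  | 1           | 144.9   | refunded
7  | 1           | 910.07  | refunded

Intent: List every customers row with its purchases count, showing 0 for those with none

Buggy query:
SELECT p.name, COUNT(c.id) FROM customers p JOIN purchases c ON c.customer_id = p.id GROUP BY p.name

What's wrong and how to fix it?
Bug: An inner join excludes parents with zero children

Fix: Use LEFT JOIN so parents without children still appear (COUNT(c.id) gives 0)

Corrected query:
SELECT p.name, COUNT(c.id) FROM customers p LEFT JOIN purchases c ON c.customer_id = p.id GROUP BY p.name

Result:
name  | COUNT(c.id)
------+------------
Dave  | 0          
Eve   | 2          
Frank | 5          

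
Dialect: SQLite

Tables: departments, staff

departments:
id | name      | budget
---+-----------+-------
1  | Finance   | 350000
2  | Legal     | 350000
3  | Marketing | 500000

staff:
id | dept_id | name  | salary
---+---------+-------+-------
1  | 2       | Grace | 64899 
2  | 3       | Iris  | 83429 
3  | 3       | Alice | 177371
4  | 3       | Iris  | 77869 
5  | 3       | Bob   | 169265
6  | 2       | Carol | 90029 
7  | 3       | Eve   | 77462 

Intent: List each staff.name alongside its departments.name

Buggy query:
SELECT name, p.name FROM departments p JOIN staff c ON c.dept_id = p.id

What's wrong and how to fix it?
Bug: Both tables have a 'name' column; the unqualified reference is ambiguous

Fix: Prefix ambiguous columns with the table alias

Corrected query:
SELECT c.name, p.name FROM departments p JOIN staff c ON c.dept_id = p.id

Result:
name  | name     
------+----------
Grace | Legal    
Iris  | Marketing
Alice | Marketing
Iris  | Marketing
Bob   | Marketing
Carol | Legal    
Eve   | Marketing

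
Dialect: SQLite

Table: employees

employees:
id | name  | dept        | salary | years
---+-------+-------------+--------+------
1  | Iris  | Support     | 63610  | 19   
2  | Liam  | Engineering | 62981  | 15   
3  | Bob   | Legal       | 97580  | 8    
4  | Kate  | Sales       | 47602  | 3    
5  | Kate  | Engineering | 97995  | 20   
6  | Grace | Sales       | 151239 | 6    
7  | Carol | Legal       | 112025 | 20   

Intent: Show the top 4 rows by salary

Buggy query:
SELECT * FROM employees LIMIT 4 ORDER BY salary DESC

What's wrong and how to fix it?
Bug: LIMIT must come after ORDER BY

Fix: Swap the clauses: ORDER BY first, then LIMIT

Corrected query:
SELECT * FROM employees ORDER BY salary DESC LIMIT 4

Result:
id | name  | dept        | salary | years
---+-------+-------------+--------+------
6  | Grace | Sales       | 151239 | 6    
7  | Carol | Legal       | 112025 | 20   
5  | Kate  | Engineering | 97995  | 20   
3  | Bob   | Legal       | 97580  | 8    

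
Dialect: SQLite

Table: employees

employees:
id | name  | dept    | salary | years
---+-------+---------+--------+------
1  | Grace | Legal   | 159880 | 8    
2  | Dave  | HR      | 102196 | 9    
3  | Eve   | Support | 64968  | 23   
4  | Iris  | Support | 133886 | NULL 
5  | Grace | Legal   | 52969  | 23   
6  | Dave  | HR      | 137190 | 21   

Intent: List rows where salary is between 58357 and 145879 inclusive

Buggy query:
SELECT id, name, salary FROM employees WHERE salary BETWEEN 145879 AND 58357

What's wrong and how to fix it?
Bug: The bounds are reversed; BETWEEN a AND b requires a <= b to match anything

Fix: Write BETWEEN 58357 AND 145879

Corrected query:
SELECT id, name, salary FROM employees WHERE salary BETWEEN 58357 AND 145879

Result:
id | name | salary
---+------+-------
2  | Dave | 102196
3  | Eve  | 64968 
4  | Iris | 133886
6  | Dave | 137190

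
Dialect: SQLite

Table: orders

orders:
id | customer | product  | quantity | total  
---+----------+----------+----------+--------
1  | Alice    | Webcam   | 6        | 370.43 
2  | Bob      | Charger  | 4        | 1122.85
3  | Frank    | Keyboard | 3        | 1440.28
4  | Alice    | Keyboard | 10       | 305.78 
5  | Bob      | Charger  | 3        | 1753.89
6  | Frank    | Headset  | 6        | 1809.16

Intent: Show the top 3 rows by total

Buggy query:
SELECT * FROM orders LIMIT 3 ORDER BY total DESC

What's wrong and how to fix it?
Bug: LIMIT must come after ORDER BY

Fix: Swap the clauses: ORDER BY first, then LIMIT

Corrected query:
SELECT * FROM orders ORDER BY total DESC LIMIT 3

Result:
id | customer | product  | quantity | total  
---+----------+----------+----------+--------
6  | Frank    | Headset  | 6        | 1809.16
5  | Bob      | Charger  | 3        | 1753.89
3  | Frank    | Keyboard | 3        | 1440.28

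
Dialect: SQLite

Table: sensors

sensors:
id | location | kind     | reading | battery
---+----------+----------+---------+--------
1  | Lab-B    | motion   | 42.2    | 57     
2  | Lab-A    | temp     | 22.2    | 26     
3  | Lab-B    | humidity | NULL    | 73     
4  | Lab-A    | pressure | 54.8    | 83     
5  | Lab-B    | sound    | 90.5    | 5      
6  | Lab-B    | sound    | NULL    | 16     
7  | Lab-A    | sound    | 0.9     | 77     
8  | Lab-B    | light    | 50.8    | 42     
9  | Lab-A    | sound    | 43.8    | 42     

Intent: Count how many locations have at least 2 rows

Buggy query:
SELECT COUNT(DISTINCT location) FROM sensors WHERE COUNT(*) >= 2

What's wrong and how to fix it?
Bug: COUNT(*) cannot appear in WHERE; the per-group count doesn't exist yet

Fix: Use a subquery that GROUPs and filters with HAVING, then count its rows

Corrected query:
SELECT COUNT(*) FROM (SELECT location FROM sensors GROUP BY location HAVING COUNT(*) >= 2)

Result:
COUNT(*)
--------
2       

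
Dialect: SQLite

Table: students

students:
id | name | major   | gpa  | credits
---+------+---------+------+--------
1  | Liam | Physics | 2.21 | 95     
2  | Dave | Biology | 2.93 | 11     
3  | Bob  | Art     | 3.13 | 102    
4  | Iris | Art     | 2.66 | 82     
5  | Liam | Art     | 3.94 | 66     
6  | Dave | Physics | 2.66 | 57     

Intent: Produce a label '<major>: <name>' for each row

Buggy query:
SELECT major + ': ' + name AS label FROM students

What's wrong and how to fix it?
Bug: SQLite uses || for string concatenation; + coerces text to numbers (yielding 0)

Fix: Replace + with || to concatenate text

Corrected query:
SELECT major || ': ' || name AS label FROM students

Result:
label        
-------------
Physics: Liam
Biology: Dave
Art: Bob     
Art: Iris    
Art: Liam    
Physics: Dave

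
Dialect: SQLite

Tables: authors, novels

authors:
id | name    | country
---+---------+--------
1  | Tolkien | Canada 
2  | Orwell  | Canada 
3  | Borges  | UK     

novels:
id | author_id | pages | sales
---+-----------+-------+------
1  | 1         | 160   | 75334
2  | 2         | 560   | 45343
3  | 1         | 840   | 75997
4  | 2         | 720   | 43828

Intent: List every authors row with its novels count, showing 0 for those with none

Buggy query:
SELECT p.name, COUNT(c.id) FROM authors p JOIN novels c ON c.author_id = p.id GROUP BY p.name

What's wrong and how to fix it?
Bug: An inner join excludes parents with zero children

Fix: Use LEFT JOIN so parents without children still appear (COUNT(c.id) gives 0)

Corrected query:
SELECT p.name, COUNT(c.id) FROM authors p LEFT JOIN novels c ON c.author_id = p.id GROUP BY p.name

Result:
name    | COUNT(c.id)
--------+------------
Borges  | 0          
Orwell  | 2          
Tolkien | 2          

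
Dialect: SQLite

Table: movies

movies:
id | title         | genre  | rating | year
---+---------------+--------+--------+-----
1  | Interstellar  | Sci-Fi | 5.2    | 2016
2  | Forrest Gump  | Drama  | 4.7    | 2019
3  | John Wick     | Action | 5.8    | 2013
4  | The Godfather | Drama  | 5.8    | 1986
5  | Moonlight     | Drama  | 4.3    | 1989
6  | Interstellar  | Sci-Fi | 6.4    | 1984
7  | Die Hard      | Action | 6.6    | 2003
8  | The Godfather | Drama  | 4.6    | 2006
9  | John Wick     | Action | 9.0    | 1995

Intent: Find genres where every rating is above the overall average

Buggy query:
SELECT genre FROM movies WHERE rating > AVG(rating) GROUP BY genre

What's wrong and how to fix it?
Bug: AVG() is an aggregate; it can't sit directly in WHERE

Fix: Compute the overall average in a scalar subquery and compare each group's MIN against it in HAVING

Corrected query:
SELECT genre FROM movies GROUP BY genre HAVING MIN(rating) > (SELECT AVG(rating) FROM movies)

Result:
(no rows)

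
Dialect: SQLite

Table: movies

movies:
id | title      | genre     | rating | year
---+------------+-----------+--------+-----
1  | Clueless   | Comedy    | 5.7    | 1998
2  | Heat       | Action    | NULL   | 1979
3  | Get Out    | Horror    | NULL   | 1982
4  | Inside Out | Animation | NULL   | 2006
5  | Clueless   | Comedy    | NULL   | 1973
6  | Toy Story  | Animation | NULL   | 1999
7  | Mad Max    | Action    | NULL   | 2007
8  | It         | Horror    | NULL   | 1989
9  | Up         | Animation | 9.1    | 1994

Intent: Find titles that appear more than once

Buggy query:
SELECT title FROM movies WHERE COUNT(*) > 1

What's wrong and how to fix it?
Bug: COUNT(*) is an aggregate and cannot be used in WHERE

Fix: Group first, then use HAVING for the count condition

Corrected query:
SELECT title FROM movies GROUP BY title HAVING COUNT(*) > 1

Result:
title   
--------
Clueless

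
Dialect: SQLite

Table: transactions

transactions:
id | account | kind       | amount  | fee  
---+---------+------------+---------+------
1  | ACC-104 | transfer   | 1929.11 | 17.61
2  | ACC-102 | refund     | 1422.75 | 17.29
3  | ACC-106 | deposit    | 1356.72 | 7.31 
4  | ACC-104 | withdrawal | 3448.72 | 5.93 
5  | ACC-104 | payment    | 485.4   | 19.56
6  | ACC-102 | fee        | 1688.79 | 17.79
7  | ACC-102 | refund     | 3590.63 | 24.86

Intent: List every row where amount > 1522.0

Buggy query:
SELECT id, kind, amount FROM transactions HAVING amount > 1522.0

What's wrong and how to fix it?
Bug: HAVING filters the output of aggregation, but this query has no GROUP BY and no aggregate functions, so SQLite rejects it (HAVING clause on a non-aggregate query); the condition here is per row

Fix: Replace HAVING with WHERE since the condition applies to individual rows

Corrected query:
SELECT id, kind, amount FROM transactions WHERE amount > 1522.0

Result:
id | kind       | amount 
---+------------+--------
1  | transfer   | 1929.11
4  | withdrawal | 3448.72
6  | fee        | 1688.79
7  | refund     | 3590.63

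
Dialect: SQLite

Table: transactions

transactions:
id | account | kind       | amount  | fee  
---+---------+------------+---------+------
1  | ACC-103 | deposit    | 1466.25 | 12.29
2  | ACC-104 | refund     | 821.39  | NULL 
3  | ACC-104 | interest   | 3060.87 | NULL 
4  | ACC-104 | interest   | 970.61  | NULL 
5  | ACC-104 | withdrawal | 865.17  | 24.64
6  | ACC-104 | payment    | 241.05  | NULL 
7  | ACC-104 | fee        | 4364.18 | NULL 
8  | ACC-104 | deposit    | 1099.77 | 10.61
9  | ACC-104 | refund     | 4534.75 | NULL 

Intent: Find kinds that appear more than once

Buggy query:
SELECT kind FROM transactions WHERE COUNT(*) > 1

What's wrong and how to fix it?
Bug: WHERE can't reference COUNT(*); aggregates are computed after WHERE

Fix: Group first, then use HAVING for the count condition

Corrected query:
SELECT kind FROM transactions GROUP BY kind HAVING COUNT(*) > 1

Result:
kind    
--------
deposit 
interest
refund  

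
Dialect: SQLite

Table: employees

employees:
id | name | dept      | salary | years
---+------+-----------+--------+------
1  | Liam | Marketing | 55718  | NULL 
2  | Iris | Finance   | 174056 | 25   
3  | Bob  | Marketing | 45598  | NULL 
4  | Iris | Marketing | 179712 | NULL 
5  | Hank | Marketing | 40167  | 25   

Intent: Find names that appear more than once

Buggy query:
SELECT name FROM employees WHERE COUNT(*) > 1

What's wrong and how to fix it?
Bug: COUNT(*) is an aggregate and cannot be used in WHERE

Fix: Group first, then use HAVING for the count condition

Corrected query:
SELECT name FROM employees GROUP BY name HAVING COUNT(*) > 1

Result:
name
----
Iris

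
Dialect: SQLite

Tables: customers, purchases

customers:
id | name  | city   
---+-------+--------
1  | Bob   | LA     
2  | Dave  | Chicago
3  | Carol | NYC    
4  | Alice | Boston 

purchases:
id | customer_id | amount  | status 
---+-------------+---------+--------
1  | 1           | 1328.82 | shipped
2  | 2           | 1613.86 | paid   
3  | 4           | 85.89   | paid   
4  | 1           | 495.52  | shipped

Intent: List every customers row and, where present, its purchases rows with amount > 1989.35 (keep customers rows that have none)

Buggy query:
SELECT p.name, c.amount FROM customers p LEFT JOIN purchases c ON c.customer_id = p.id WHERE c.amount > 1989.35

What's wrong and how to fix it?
Bug: A WHERE condition on the right-hand table after LEFT JOIN drops unmatched parents

Fix: Put 'c.amount > 1989.35' in the JOIN's ON clause instead of WHERE

Corrected query:
SELECT p.name, c.amount FROM customers p LEFT JOIN purchases c ON c.customer_id = p.id AND c.amount > 1989.35

Result:
name  | amount
------+-------
Bob   | NULL  
Dave  | NULL  
Carol | NULL  
Alice | NULL  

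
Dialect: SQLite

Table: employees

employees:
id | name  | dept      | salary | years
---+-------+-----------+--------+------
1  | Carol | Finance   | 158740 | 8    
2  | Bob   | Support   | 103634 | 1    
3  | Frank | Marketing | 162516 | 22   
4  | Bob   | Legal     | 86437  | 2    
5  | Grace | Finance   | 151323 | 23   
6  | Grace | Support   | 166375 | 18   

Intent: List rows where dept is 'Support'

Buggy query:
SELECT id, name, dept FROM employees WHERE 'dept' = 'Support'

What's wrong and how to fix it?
Bug: 'dept' in single quotes is a string literal, not the column; the comparison is literal-vs-literal and never true

Fix: Reference the column as dept without single quotes

Corrected query:
SELECT id, name, dept FROM employees WHERE dept = 'Support'

Result:
id | name  | dept   
---+-------+--------
2  | Bob   | Support
6  | Grace | Support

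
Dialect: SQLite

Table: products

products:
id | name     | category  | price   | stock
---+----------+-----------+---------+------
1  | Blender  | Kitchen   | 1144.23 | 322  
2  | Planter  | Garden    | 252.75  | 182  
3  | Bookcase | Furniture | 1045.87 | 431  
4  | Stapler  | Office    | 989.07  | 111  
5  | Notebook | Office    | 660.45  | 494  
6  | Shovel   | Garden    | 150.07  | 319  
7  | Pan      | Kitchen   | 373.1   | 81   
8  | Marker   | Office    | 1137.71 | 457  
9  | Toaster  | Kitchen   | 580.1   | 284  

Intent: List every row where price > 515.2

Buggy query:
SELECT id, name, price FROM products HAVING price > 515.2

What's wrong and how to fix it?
Bug: This is a non-aggregate query (no GROUP BY, no aggregates), so in SQLite the HAVING clause is invalid here; a row-level condition belongs in WHERE

Fix: Use WHERE for row-level filtering

Corrected query:
SELECT id, name, price FROM products WHERE price > 515.2

Result:
id | name     | price  
---+----------+--------
1  | Blender  | 1144.23
3  | Bookcase | 1045.87
4  | Stapler  | 989.07 
5  | Notebook | 660.45 
8  | Marker   | 1137.71
9  | Toaster  | 580.1  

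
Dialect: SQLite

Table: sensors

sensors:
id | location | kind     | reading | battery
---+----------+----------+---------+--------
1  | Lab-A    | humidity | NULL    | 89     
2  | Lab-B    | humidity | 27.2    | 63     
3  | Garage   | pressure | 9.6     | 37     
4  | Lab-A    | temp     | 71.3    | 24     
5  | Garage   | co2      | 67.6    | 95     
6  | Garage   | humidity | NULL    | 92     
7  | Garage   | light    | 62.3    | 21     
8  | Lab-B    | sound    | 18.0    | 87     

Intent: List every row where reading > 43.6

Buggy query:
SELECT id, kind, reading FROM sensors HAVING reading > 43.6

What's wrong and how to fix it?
Bug: HAVING filters the output of aggregation, but this query has no GROUP BY and no aggregate functions, so SQLite rejects it (HAVING clause on a non-aggregate query); the condition here is per row

Fix: Replace HAVING with WHERE since the condition applies to individual rows

Corrected query:
SELECT id, kind, reading FROM sensors WHERE reading > 43.6

Result:
id | kind  | reading
---+-------+--------
4  | temp  | 71.3   
5  | co2   | 67.6   
7  | light | 62.3   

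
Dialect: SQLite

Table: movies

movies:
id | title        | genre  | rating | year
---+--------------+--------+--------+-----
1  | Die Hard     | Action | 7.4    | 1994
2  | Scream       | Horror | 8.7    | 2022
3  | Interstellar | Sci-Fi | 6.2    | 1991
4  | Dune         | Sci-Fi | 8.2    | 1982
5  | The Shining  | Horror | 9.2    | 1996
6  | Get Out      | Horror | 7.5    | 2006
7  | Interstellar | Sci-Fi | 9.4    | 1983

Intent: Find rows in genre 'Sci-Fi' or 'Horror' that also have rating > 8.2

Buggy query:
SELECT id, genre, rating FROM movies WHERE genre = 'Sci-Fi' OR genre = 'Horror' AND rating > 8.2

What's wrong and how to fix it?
Bug: Without parentheses, AND is evaluated before OR, so the rating filter only applies to the 'Horror' branch

Fix: Group the OR with parentheses (or use IN), then AND the threshold

Corrected query:
SELECT id, genre, rating FROM movies WHERE (genre = 'Sci-Fi' OR genre = 'Horror') AND rating > 8.2

Result:
id | genre  | rating
---+--------+-------
2  | Horror | 8.7   
5  | Horror | 9.2   
7  | Sci-Fi | 9.4   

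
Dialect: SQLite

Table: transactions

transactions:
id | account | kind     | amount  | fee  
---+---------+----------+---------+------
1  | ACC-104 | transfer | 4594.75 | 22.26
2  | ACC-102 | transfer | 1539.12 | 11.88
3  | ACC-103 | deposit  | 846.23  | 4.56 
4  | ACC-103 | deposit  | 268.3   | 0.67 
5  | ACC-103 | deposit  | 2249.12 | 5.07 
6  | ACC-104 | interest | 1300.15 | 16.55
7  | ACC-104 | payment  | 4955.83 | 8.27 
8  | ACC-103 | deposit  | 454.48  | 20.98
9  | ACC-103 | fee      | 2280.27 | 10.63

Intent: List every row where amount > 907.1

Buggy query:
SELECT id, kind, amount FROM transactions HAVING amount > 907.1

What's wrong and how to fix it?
Bug: HAVING filters the output of aggregation, but this query has no GROUP BY and no aggregate functions, so SQLite rejects it (HAVING clause on a non-aggregate query); the condition here is per row

Fix: Use WHERE for row-level filtering

Corrected query:
SELECT id, kind, amount FROM transactions WHERE amount > 907.1

Result:
id | kind     | amount 
---+----------+--------
1  | transfer | 4594.75
2  | transfer | 1539.12
5  | deposit  | 2249.12
6  | interest | 1300.15
7  | payment  | 4955.83
9  | fee      | 2280.27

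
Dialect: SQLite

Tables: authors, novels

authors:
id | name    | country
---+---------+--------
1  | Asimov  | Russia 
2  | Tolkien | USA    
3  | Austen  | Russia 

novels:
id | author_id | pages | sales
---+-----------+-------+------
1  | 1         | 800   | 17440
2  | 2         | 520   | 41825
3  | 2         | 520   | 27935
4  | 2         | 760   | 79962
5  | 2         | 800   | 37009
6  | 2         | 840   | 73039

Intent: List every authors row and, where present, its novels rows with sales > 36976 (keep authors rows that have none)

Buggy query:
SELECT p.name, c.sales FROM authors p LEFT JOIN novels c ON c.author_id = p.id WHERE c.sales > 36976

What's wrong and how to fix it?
Bug: A WHERE condition on the right-hand table after LEFT JOIN drops unmatched parents

Fix: Move the right-table condition into the ON clause so unmatched parents are kept

Corrected query:
SELECT p.name, c.sales FROM authors p LEFT JOIN novels c ON c.author_id = p.id AND c.sales > 36976

Result:
name    | sales
--------+------
Asimov  | NULL 
Tolkien | 37009
Tolkien | 41825
Tolkien | 73039
Tolkien | 79962
Austen  | NULL 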